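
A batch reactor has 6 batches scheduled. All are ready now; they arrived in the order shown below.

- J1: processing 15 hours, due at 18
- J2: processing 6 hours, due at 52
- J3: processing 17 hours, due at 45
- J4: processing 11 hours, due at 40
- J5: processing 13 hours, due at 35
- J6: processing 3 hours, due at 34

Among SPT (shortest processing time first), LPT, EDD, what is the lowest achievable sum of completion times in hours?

SPT (increasing processing time): J6 J2 J4 J5 J1 J3.
J6: 0→3
J2: 3→9
J4: 9→20
J5: 20→33
J1: 33→48
J3: 48→65
Sum = 3+9+20+33+48+65 = 178.
LPT (decreasing processing time): J3 J1 J5 J4 J2 J6.
J3: 0→17
J1: 17→32
J5: 32→45
J4: 45→56
J2: 56→62
J6: 62→65
Sum = 17+32+45+56+62+65 = 277.
EDD (increasing due date): J1 J6 J5 J4 J3 J2.
J1: 0→15
J6: 15→18
J5: 18→31
J4: 31→42
J3: 42→59
J2: 59→65
Sum = 15+18+31+42+59+65 = 230.
SPT 178, LPT 277, EDD 230 → minimum 178.

178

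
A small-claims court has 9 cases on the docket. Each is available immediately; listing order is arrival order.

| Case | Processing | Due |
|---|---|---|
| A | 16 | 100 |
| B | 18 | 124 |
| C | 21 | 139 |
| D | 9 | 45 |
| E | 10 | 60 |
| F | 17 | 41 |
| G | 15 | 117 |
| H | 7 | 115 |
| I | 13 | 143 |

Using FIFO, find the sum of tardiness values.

83

FIFO (arrival order): A B C D E F G H I.
A: 0→16, due 100, tardiness 0
B: 16→34, due 124, tardiness 0
C: 34→55, due 139, tardiness 0
D: 55→64, due 45, tardiness 19
E: 64→74, due 60, tardiness 14
F: 74→91, due 41, tardiness 50
G: 91→106, due 117, tardiness 0
H: 106→113, due 115, tardiness 0
I: 113→126, due 143, tardiness 0
Sum = 0+0+0+19+14+50+0+0+0 = 83.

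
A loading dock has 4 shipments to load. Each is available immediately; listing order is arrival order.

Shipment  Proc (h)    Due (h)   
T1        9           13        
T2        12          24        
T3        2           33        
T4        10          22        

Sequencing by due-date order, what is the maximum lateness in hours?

7

EDD (increasing due date): T1 T4 T2 T3.
T1: 0→9, due 13, lateness -4
T4: 9→19, due 22, lateness -3
T2: 19→31, due 24, lateness 7
T3: 31→33, due 33, lateness 0
Maximum = 7.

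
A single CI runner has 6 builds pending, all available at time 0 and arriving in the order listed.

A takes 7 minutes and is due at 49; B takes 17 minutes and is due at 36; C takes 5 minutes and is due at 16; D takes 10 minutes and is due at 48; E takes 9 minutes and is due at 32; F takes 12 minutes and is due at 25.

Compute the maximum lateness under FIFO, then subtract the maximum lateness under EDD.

FIFO (arrival order): A B C D E F.
A: 0→7, due 49, lateness -42
B: 7→24, due 36, lateness -12
C: 24→29, due 16, lateness 13
D: 29→39, due 48, lateness -9
E: 39→48, due 32, lateness 16
F: 48→60, due 25, lateness 35
Maximum = 35.
EDD (increasing due date): C F E B D A.
C: 0→5, due 16, lateness -11
F: 5→17, due 25, lateness -8
E: 17→26, due 32, lateness -6
B: 26→43, due 36, lateness 7
D: 43→53, due 48, lateness 5
A: 53→60, due 49, lateness 11
Maximum = 11.
Difference = 35 − 11 = 24.

24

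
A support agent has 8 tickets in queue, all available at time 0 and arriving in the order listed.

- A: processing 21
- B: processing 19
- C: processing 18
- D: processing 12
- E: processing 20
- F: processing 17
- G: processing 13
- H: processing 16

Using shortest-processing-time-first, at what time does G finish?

SPT (increasing processing time): D G H F C B E A.
D: 0→12
G: 12→25

25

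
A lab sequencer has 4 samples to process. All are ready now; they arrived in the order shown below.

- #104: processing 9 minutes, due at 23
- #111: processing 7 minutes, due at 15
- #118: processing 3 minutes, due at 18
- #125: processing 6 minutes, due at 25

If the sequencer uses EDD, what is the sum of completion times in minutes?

61

EDD (increasing due date): #111 #118 #104 #125.
#111: 0→7
#118: 7→10
#104: 10→19
#125: 19→25
Sum = 7+10+19+25 = 61.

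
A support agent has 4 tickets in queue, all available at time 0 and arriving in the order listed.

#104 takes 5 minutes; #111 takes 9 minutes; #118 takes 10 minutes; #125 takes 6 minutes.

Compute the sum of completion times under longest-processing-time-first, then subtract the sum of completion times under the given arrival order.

11

LPT (decreasing processing time): #118 #111 #125 #104.
#118: 0→10
#111: 10→19
#125: 19→25
#104: 25→30
Sum = 10+19+25+30 = 84.
FIFO (arrival order): #104 #111 #118 #125.
#104: 0→5
#111: 5→14
#118: 14→24
#125: 24→30
Sum = 5+14+24+30 = 73.
Difference = 84 − 73 = 11.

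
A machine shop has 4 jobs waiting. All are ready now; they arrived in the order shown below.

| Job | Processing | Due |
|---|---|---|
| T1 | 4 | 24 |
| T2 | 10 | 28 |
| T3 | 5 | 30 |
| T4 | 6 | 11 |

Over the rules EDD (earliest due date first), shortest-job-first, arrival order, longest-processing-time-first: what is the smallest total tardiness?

EDD (increasing due date): T4 T1 T2 T3.
T4: 0→6, due 11, tardiness 0
T1: 6→10, due 24, tardiness 0
T2: 10→20, due 28, tardiness 0
T3: 20→25, due 30, tardiness 0
Sum = 0+0+0+0 = 0.
SPT (increasing processing time): T1 T3 T4 T2.
T1: 0→4, due 24, tardiness 0
T3: 4→9, due 30, tardiness 0
T4: 9→15, due 11, tardiness 4
T2: 15→25, due 28, tardiness 0
Sum = 0+0+4+0 = 4.
FIFO (arrival order): T1 T2 T3 T4.
T1: 0→4, due 24, tardiness 0
T2: 4→14, due 28, tardiness 0
T3: 14→19, due 30, tardiness 0
T4: 19→25, due 11, tardiness 14
Sum = 0+0+0+14 = 14.
LPT (decreasing processing time): T2 T4 T3 T1.
T2: 0→10, due 28, tardiness 0
T4: 10→16, due 11, tardiness 5
T3: 16→21, due 30, tardiness 0
T1: 21→25, due 24, tardiness 1
Sum = 0+5+0+1 = 6.
EDD 0, SPT 4, FIFO 14, LPT 6 → minimum 0.

0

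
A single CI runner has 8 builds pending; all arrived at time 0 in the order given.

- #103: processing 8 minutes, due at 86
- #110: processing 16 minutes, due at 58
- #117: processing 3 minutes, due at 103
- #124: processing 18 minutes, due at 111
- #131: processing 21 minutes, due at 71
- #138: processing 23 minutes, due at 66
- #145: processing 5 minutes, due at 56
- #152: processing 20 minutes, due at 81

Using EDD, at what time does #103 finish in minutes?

93

EDD (increasing due date): #145 #110 #138 #131 #152 #103 #117 #124.
#145: 0→5
#110: 5→21
#138: 21→44
#131: 44→65
#152: 65→85
#103: 85→93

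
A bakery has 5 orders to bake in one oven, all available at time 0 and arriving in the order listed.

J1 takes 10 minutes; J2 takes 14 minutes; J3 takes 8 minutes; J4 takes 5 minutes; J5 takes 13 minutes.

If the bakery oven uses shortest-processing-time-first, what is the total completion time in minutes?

127

SPT (increasing processing time): J4 J3 J1 J5 J2.
J4: 0→5
J3: 5→13
J1: 13→23
J5: 23→36
J2: 36→50
Sum = 5+13+23+36+50 = 127.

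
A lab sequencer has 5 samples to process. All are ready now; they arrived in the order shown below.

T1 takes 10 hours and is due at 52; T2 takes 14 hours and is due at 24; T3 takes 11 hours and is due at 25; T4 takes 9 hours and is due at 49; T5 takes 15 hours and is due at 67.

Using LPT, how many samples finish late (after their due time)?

LPT (decreasing processing time): T5 T2 T3 T1 T4.
T5: 0→15, due 67, tardiness 0
T2: 15→29, due 24, tardiness 5
T3: 29→40, due 25, tardiness 15
T1: 40→50, due 52, tardiness 0
T4: 50→59, due 49, tardiness 10
Late samples: 3.

3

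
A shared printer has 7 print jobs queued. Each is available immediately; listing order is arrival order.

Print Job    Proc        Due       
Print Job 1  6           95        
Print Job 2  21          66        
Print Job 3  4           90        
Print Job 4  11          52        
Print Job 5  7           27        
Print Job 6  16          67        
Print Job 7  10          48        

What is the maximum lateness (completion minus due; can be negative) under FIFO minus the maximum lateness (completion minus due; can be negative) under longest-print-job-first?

-11

FIFO (arrival order): Print Job 1 Print Job 2 Print Job 3 Print Job 4 Print Job 5 Print Job 6 Print Job 7.
Print Job 1: 0→6, due 95, lateness -89
Print Job 2: 6→27, due 66, lateness -39
Print Job 3: 27→31, due 90, lateness -59
Print Job 4: 31→42, due 52, lateness -10
Print Job 5: 42→49, due 27, lateness 22
Print Job 6: 49→65, due 67, lateness -2
Print Job 7: 65→75, due 48, lateness 27
Maximum = 27.
LPT (decreasing processing time): Print Job 2 Print Job 6 Print Job 4 Print Job 7 Print Job 5 Print Job 1 Print Job 3.
Print Job 2: 0→21, due 66, lateness -45
Print Job 6: 21→37, due 67, lateness -30
Print Job 4: 37→48, due 52, lateness -4
Print Job 7: 48→58, due 48, lateness 10
Print Job 5: 58→65, due 27, lateness 38
Print Job 1: 65→71, due 95, lateness -24
Print Job 3: 71→75, due 90, lateness -15
Maximum = 38.
Difference = 27 − 38 = -11.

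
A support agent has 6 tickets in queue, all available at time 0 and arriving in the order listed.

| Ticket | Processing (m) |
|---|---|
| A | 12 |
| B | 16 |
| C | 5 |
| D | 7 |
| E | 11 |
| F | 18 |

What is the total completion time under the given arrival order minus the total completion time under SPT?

38

FIFO (arrival order): A B C D E F.
A: 0→12
B: 12→28
C: 28→33
D: 33→40
E: 40→51
F: 51→69
Sum = 12+28+33+40+51+69 = 233.
SPT (increasing processing time): C D E A B F.
C: 0→5
D: 5→12
E: 12→23
A: 23→35
B: 35→51
F: 51→69
Sum = 5+12+23+35+51+69 = 195.
Difference = 233 − 195 = 38.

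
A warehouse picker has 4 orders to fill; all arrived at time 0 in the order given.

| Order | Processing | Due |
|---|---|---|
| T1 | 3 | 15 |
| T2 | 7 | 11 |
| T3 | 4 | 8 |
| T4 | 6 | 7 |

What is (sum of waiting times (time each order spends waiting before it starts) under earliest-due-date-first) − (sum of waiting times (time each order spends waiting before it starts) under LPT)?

EDD (increasing due date): T4 T3 T2 T1.
T4: waits 0, runs 0→6
T3: waits 6, runs 6→10
T2: waits 10, runs 10→17
T1: waits 17, runs 17→20
Sum = 0+6+10+17 = 33.
LPT (decreasing processing time): T2 T4 T3 T1.
T2: waits 0, runs 0→7
T4: waits 7, runs 7→13
T3: waits 13, runs 13→17
T1: waits 17, runs 17→20
Sum = 0+7+13+17 = 37.
Difference = 33 − 37 = -4.

-4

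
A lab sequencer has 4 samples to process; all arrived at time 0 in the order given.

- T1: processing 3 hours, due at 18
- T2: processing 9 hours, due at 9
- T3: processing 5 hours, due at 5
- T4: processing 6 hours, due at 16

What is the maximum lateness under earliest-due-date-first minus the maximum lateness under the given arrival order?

-7

EDD (increasing due date): T3 T2 T4 T1.
T3: 0→5, due 5, lateness 0
T2: 5→14, due 9, lateness 5
T4: 14→20, due 16, lateness 4
T1: 20→23, due 18, lateness 5
Maximum = 5.
FIFO (arrival order): T1 T2 T3 T4.
T1: 0→3, due 18, lateness -15
T2: 3→12, due 9, lateness 3
T3: 12→17, due 5, lateness 12
T4: 17→23, due 16, lateness 7
Maximum = 12.
Difference = 5 − 12 = -7.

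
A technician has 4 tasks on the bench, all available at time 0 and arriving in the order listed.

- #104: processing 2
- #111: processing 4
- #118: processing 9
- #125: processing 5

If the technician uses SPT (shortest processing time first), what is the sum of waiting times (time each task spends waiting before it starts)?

19

SPT (increasing processing time): #104 #111 #125 #118.
#104: waits 0, runs 0→2
#111: waits 2, runs 2→6
#125: waits 6, runs 6→11
#118: waits 11, runs 11→20
Sum = 0+2+6+11 = 19.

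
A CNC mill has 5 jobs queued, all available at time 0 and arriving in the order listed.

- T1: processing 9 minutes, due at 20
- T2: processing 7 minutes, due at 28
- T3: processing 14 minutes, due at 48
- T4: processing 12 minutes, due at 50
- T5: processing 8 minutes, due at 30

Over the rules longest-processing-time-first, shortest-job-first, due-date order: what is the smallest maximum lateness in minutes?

0

LPT (decreasing processing time): T3 T4 T1 T5 T2.
T3: 0→14, due 48, lateness -34
T4: 14→26, due 50, lateness -24
T1: 26→35, due 20, lateness 15
T5: 35→43, due 30, lateness 13
T2: 43→50, due 28, lateness 22
Maximum = 22.
SPT (increasing processing time): T2 T5 T1 T4 T3.
T2: 0→7, due 28, lateness -21
T5: 7→15, due 30, lateness -15
T1: 15→24, due 20, lateness 4
T4: 24→36, due 50, lateness -14
T3: 36→50, due 48, lateness 2
Maximum = 4.
EDD (increasing due date): T1 T2 T5 T3 T4.
T1: 0→9, due 20, lateness -11
T2: 9→16, due 28, lateness -12
T5: 16→24, due 30, lateness -6
T3: 24→38, due 48, lateness -10
T4: 38→50, due 50, lateness 0
Maximum = 0.
LPT 22, SPT 4, EDD 0 → minimum 0.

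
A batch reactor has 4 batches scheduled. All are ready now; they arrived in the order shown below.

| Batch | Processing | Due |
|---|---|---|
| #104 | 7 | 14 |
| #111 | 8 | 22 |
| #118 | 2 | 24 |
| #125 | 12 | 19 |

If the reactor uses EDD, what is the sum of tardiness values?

10

EDD (increasing due date): #104 #125 #111 #118.
#104: 0→7, due 14, tardiness 0
#125: 7→19, due 19, tardiness 0
#111: 19→27, due 22, tardiness 5
#118: 27→29, due 24, tardiness 5
Sum = 0+0+5+5 = 10.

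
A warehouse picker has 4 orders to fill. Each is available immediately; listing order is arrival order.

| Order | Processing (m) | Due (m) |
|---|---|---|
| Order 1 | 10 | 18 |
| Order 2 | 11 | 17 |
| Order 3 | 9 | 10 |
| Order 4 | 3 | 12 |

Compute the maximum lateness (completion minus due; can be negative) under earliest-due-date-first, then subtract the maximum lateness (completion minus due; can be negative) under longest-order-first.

EDD (increasing due date): Order 3 Order 4 Order 2 Order 1.
Order 3: 0→9, due 10, lateness -1
Order 4: 9→12, due 12, lateness 0
Order 2: 12→23, due 17, lateness 6
Order 1: 23→33, due 18, lateness 15
Maximum = 15.
LPT (decreasing processing time): Order 2 Order 1 Order 3 Order 4.
Order 2: 0→11, due 17, lateness -6
Order 1: 11→21, due 18, lateness 3
Order 3: 21→30, due 10, lateness 20
Order 4: 30→33, due 12, lateness 21
Maximum = 21.
Difference = 15 − 21 = -6.

-6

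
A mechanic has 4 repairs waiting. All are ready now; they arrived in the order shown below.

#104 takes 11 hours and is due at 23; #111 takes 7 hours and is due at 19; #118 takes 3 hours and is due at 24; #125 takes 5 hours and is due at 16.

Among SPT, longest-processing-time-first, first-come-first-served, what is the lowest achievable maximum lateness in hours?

3

SPT (increasing processing time): #118 #125 #111 #104.
#118: 0→3, due 24, lateness -21
#125: 3→8, due 16, lateness -8
#111: 8→15, due 19, lateness -4
#104: 15→26, due 23, lateness 3
Maximum = 3.
LPT (decreasing processing time): #104 #111 #125 #118.
#104: 0→11, due 23, lateness -12
#111: 11→18, due 19, lateness -1
#125: 18→23, due 16, lateness 7
#118: 23→26, due 24, lateness 2
Maximum = 7.
FIFO (arrival order): #104 #111 #118 #125.
#104: 0→11, due 23, lateness -12
#111: 11→18, due 19, lateness -1
#118: 18→21, due 24, lateness -3
#125: 21→26, due 16, lateness 10
Maximum = 10.
SPT 3, LPT 7, FIFO 10 → minimum 3.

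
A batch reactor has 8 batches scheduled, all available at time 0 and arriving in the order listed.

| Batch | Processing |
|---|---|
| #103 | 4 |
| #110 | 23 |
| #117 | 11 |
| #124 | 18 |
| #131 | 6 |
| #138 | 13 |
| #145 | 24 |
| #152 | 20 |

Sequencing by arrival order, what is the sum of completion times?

FIFO (arrival order): #103 #110 #117 #124 #131 #138 #145 #152.
#103: 0→4
#110: 4→27
#117: 27→38
#124: 38→56
#131: 56→62
#138: 62→75
#145: 75→99
#152: 99→119
Sum = 4+27+38+56+62+75+99+119 = 480.

480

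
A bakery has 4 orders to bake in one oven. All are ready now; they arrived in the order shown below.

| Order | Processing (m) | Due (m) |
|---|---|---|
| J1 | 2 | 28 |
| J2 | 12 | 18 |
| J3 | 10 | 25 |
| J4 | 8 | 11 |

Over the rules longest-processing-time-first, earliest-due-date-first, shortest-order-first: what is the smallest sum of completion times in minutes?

LPT (decreasing processing time): J2 J3 J4 J1.
J2: 0→12
J3: 12→22
J4: 22→30
J1: 30→32
Sum = 12+22+30+32 = 96.
EDD (increasing due date): J4 J2 J3 J1.
J4: 0→8
J2: 8→20
J3: 20→30
J1: 30→32
Sum = 8+20+30+32 = 90.
SPT (increasing processing time): J1 J4 J3 J2.
J1: 0→2
J4: 2→10
J3: 10→20
J2: 20→32
Sum = 2+10+20+32 = 64.
LPT 96, EDD 90, SPT 64 → minimum 64.

64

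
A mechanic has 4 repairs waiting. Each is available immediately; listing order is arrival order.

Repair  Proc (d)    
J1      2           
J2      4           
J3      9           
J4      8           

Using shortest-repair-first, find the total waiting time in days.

22

SPT (increasing processing time): J1 J2 J4 J3.
J1: waits 0, runs 0→2
J2: waits 2, runs 2→6
J4: waits 6, runs 6→14
J3: waits 14, runs 14→23
Sum = 0+2+6+14 = 22.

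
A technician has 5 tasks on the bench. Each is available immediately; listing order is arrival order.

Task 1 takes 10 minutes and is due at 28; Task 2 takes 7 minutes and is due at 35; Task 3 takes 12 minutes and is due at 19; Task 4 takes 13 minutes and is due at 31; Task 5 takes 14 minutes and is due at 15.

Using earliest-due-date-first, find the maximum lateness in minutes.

EDD (increasing due date): Task 5 Task 3 Task 1 Task 4 Task 2.
Task 5: 0→14, due 15, lateness -1
Task 3: 14→26, due 19, lateness 7
Task 1: 26→36, due 28, lateness 8
Task 4: 36→49, due 31, lateness 18
Task 2: 49→56, due 35, lateness 21
Maximum = 21.

21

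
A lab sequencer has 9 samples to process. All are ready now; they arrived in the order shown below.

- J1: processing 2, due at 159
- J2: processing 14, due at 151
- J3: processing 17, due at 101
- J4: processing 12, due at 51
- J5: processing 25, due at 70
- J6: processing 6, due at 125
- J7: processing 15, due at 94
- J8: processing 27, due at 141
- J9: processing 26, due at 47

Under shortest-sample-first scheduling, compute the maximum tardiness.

70

SPT (increasing processing time): J1 J6 J4 J2 J7 J3 J5 J9 J8.
J1: 0→2, due 159, tardiness 0
J6: 2→8, due 125, tardiness 0
J4: 8→20, due 51, tardiness 0
J2: 20→34, due 151, tardiness 0
J7: 34→49, due 94, tardiness 0
J3: 49→66, due 101, tardiness 0
J5: 66→91, due 70, tardiness 21
J9: 91→117, due 47, tardiness 70
J8: 117→144, due 141, tardiness 3
Maximum = 70.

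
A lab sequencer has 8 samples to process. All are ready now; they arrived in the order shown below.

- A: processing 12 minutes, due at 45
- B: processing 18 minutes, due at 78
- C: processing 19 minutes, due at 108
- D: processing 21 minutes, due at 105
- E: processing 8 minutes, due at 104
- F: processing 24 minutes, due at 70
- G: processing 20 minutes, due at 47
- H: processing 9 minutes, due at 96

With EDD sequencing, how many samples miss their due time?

EDD (increasing due date): A G F B H E D C.
A: 0→12, due 45, tardiness 0
G: 12→32, due 47, tardiness 0
F: 32→56, due 70, tardiness 0
B: 56→74, due 78, tardiness 0
H: 74→83, due 96, tardiness 0
E: 83→91, due 104, tardiness 0
D: 91→112, due 105, tardiness 7
C: 112→131, due 108, tardiness 23
Late samples: 2.

2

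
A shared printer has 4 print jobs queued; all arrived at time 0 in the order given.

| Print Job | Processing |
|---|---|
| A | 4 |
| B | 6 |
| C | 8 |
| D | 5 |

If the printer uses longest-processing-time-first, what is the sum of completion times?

LPT (decreasing processing time): C B D A.
C: 0→8
B: 8→14
D: 14→19
A: 19→23
Sum = 8+14+19+23 = 64.

64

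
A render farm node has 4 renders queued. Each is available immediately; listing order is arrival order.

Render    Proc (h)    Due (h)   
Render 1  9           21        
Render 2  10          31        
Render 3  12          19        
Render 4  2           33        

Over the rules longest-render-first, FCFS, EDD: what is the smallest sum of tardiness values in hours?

0

LPT (decreasing processing time): Render 3 Render 2 Render 1 Render 4.
Render 3: 0→12, due 19, tardiness 0
Render 2: 12→22, due 31, tardiness 0
Render 1: 22→31, due 21, tardiness 10
Render 4: 31→33, due 33, tardiness 0
Sum = 0+0+10+0 = 10.
FIFO (arrival order): Render 1 Render 2 Render 3 Render 4.
Render 1: 0→9, due 21, tardiness 0
Render 2: 9→19, due 31, tardiness 0
Render 3: 19→31, due 19, tardiness 12
Render 4: 31→33, due 33, tardiness 0
Sum = 0+0+12+0 = 12.
EDD (increasing due date): Render 3 Render 1 Render 2 Render 4.
Render 3: 0→12, due 19, tardiness 0
Render 1: 12→21, due 21, tardiness 0
Render 2: 21→31, due 31, tardiness 0
Render 4: 31→33, due 33, tardiness 0
Sum = 0+0+0+0 = 0.
LPT 10, FIFO 12, EDD 0 → minimum 0.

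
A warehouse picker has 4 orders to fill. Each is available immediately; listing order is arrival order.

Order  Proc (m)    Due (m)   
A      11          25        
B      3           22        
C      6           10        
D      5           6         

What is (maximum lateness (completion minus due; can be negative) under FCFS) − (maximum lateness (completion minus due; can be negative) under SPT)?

FIFO (arrival order): A B C D.
A: 0→11, due 25, lateness -14
B: 11→14, due 22, lateness -8
C: 14→20, due 10, lateness 10
D: 20→25, due 6, lateness 19
Maximum = 19.
SPT (increasing processing time): B D C A.
B: 0→3, due 22, lateness -19
D: 3→8, due 6, lateness 2
C: 8→14, due 10, lateness 4
A: 14→25, due 25, lateness 0
Maximum = 4.
Difference = 19 − 4 = 15.

15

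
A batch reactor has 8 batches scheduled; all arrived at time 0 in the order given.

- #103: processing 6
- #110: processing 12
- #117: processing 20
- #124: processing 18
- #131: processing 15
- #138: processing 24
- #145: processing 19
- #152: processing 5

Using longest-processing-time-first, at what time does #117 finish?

44

LPT (decreasing processing time): #138 #117 #145 #124 #131 #110 #103 #152.
#138: 0→24
#117: 24→44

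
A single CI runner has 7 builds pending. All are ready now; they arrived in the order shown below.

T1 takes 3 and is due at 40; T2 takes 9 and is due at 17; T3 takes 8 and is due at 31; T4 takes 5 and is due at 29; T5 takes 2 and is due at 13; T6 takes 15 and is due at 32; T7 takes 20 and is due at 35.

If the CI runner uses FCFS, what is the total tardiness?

FIFO (arrival order): T1 T2 T3 T4 T5 T6 T7.
T1: 0→3, due 40, tardiness 0
T2: 3→12, due 17, tardiness 0
T3: 12→20, due 31, tardiness 0
T4: 20→25, due 29, tardiness 0
T5: 25→27, due 13, tardiness 14
T6: 27→42, due 32, tardiness 10
T7: 42→62, due 35, tardiness 27
Sum = 0+0+0+0+14+10+27 = 51.

51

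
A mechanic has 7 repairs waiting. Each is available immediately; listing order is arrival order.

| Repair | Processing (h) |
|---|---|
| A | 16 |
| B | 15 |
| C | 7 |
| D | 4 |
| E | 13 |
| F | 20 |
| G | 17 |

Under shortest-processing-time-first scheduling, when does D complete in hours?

SPT (increasing processing time): D C E B A G F.
D: 0→4

4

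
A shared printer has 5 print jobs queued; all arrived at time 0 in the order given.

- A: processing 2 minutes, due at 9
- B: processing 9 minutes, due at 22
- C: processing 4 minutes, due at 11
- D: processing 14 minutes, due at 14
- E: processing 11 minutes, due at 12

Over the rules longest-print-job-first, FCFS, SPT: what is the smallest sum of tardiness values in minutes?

LPT (decreasing processing time): D E B C A.
D: 0→14, due 14, tardiness 0
E: 14→25, due 12, tardiness 13
B: 25→34, due 22, tardiness 12
C: 34→38, due 11, tardiness 27
A: 38→40, due 9, tardiness 31
Sum = 0+13+12+27+31 = 83.
FIFO (arrival order): A B C D E.
A: 0→2, due 9, tardiness 0
B: 2→11, due 22, tardiness 0
C: 11→15, due 11, tardiness 4
D: 15→29, due 14, tardiness 15
E: 29→40, due 12, tardiness 28
Sum = 0+0+4+15+28 = 47.
SPT (increasing processing time): A C B E D.
A: 0→2, due 9, tardiness 0
C: 2→6, due 11, tardiness 0
B: 6→15, due 22, tardiness 0
E: 15→26, due 12, tardiness 14
D: 26→40, due 14, tardiness 26
Sum = 0+0+0+14+26 = 40.
LPT 83, FIFO 47, SPT 40 → minimum 40.

40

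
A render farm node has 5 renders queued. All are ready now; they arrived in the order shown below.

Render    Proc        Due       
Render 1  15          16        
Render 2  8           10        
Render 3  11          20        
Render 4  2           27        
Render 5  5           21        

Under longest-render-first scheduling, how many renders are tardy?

LPT (decreasing processing time): Render 1 Render 3 Render 2 Render 5 Render 4.
Render 1: 0→15, due 16, tardiness 0
Render 3: 15→26, due 20, tardiness 6
Render 2: 26→34, due 10, tardiness 24
Render 5: 34→39, due 21, tardiness 18
Render 4: 39→41, due 27, tardiness 14
Late renders: 4.

4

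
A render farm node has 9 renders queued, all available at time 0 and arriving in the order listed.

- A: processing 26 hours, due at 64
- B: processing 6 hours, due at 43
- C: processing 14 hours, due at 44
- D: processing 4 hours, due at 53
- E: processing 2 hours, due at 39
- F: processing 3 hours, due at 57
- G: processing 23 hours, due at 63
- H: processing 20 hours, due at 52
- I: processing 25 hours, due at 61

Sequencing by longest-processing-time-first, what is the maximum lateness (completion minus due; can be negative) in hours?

LPT (decreasing processing time): A I G H C B D F E.
A: 0→26, due 64, lateness -38
I: 26→51, due 61, lateness -10
G: 51→74, due 63, lateness 11
H: 74→94, due 52, lateness 42
C: 94→108, due 44, lateness 64
B: 108→114, due 43, lateness 71
D: 114→118, due 53, lateness 65
F: 118→121, due 57, lateness 64
E: 121→123, due 39, lateness 84
Maximum = 84.

84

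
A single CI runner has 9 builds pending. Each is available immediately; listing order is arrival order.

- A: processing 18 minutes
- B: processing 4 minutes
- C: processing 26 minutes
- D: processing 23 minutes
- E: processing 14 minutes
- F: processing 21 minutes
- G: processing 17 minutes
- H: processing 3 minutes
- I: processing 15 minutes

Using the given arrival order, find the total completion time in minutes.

FIFO (arrival order): A B C D E F G H I.
A: 0→18
B: 18→22
C: 22→48
D: 48→71
E: 71→85
F: 85→106
G: 106→123
H: 123→126
I: 126→141
Sum = 18+22+48+71+85+106+123+126+141 = 740.

740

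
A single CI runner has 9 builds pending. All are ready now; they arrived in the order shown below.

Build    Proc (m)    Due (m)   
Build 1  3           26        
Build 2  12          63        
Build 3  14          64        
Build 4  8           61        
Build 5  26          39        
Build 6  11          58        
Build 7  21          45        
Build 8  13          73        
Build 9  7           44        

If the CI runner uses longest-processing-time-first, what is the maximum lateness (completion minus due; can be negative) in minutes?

89

LPT (decreasing processing time): Build 5 Build 7 Build 3 Build 8 Build 2 Build 6 Build 4 Build 9 Build 1.
Build 5: 0→26, due 39, lateness -13
Build 7: 26→47, due 45, lateness 2
Build 3: 47→61, due 64, lateness -3
Build 8: 61→74, due 73, lateness 1
Build 2: 74→86, due 63, lateness 23
Build 6: 86→97, due 58, lateness 39
Build 4: 97→105, due 61, lateness 44
Build 9: 105→112, due 44, lateness 68
Build 1: 112→115, due 26, lateness 89
Maximum = 89.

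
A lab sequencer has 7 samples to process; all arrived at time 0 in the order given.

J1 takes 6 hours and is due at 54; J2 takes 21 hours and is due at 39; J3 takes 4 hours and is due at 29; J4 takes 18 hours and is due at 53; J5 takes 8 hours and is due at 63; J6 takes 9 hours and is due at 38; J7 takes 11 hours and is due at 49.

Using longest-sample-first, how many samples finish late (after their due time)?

5

LPT (decreasing processing time): J2 J4 J7 J6 J5 J1 J3.
J2: 0→21, due 39, tardiness 0
J4: 21→39, due 53, tardiness 0
J7: 39→50, due 49, tardiness 1
J6: 50→59, due 38, tardiness 21
J5: 59→67, due 63, tardiness 4
J1: 67→73, due 54, tardiness 19
J3: 73→77, due 29, tardiness 48
Late samples: 5.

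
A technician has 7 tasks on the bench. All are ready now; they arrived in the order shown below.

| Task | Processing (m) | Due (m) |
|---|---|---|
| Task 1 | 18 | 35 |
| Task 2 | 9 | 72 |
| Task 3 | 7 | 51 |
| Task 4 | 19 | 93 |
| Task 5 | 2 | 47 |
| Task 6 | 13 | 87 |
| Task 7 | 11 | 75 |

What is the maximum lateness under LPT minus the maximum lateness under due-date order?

LPT (decreasing processing time): Task 4 Task 1 Task 6 Task 7 Task 2 Task 3 Task 5.
Task 4: 0→19, due 93, lateness -74
Task 1: 19→37, due 35, lateness 2
Task 6: 37→50, due 87, lateness -37
Task 7: 50→61, due 75, lateness -14
Task 2: 61→70, due 72, lateness -2
Task 3: 70→77, due 51, lateness 26
Task 5: 77→79, due 47, lateness 32
Maximum = 32.
EDD (increasing due date): Task 1 Task 5 Task 3 Task 2 Task 7 Task 6 Task 4.
Task 1: 0→18, due 35, lateness -17
Task 5: 18→20, due 47, lateness -27
Task 3: 20→27, due 51, lateness -24
Task 2: 27→36, due 72, lateness -36
Task 7: 36→47, due 75, lateness -28
Task 6: 47→60, due 87, lateness -27
Task 4: 60→79, due 93, lateness -14
Maximum = -14.
Difference = 32 − -14 = 46.

46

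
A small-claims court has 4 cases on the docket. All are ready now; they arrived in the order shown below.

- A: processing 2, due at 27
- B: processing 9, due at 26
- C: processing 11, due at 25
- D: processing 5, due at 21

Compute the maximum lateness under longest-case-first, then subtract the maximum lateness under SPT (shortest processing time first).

2

LPT (decreasing processing time): C B D A.
C: 0→11, due 25, lateness -14
B: 11→20, due 26, lateness -6
D: 20→25, due 21, lateness 4
A: 25→27, due 27, lateness 0
Maximum = 4.
SPT (increasing processing time): A D B C.
A: 0→2, due 27, lateness -25
D: 2→7, due 21, lateness -14
B: 7→16, due 26, lateness -10
C: 16→27, due 25, lateness 2
Maximum = 2.
Difference = 4 − 2 = 2.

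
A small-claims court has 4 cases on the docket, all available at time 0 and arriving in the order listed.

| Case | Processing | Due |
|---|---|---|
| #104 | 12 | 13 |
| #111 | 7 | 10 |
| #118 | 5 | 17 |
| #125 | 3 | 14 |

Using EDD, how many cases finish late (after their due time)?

EDD (increasing due date): #111 #104 #125 #118.
#111: 0→7, due 10, tardiness 0
#104: 7→19, due 13, tardiness 6
#125: 19→22, due 14, tardiness 8
#118: 22→27, due 17, tardiness 10
Late cases: 3.

3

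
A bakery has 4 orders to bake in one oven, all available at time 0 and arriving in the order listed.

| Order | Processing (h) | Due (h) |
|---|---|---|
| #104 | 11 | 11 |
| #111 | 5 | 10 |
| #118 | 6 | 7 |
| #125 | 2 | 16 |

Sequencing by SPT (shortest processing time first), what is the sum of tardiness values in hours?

SPT (increasing processing time): #125 #111 #118 #104.
#125: 0→2, due 16, tardiness 0
#111: 2→7, due 10, tardiness 0
#118: 7→13, due 7, tardiness 6
#104: 13→24, due 11, tardiness 13
Sum = 0+0+6+13 = 19.

19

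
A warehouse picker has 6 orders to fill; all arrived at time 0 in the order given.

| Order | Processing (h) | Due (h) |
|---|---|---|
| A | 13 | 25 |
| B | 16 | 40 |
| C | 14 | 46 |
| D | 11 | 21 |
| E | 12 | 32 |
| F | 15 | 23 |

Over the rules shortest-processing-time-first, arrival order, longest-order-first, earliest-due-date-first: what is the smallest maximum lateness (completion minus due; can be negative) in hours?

SPT (increasing processing time): D E A C F B.
D: 0→11, due 21, lateness -10
E: 11→23, due 32, lateness -9
A: 23→36, due 25, lateness 11
C: 36→50, due 46, lateness 4
F: 50→65, due 23, lateness 42
B: 65→81, due 40, lateness 41
Maximum = 42.
FIFO (arrival order): A B C D E F.
A: 0→13, due 25, lateness -12
B: 13→29, due 40, lateness -11
C: 29→43, due 46, lateness -3
D: 43→54, due 21, lateness 33
E: 54→66, due 32, lateness 34
F: 66→81, due 23, lateness 58
Maximum = 58.
LPT (decreasing processing time): B F C A E D.
B: 0→16, due 40, lateness -24
F: 16→31, due 23, lateness 8
C: 31→45, due 46, lateness -1
A: 45→58, due 25, lateness 33
E: 58→70, due 32, lateness 38
D: 70→81, due 21, lateness 60
Maximum = 60.
EDD (increasing due date): D F A E B C.
D: 0→11, due 21, lateness -10
F: 11→26, due 23, lateness 3
A: 26→39, due 25, lateness 14
E: 39→51, due 32, lateness 19
B: 51→67, due 40, lateness 27
C: 67→81, due 46, lateness 35
Maximum = 35.
SPT 42, FIFO 58, LPT 60, EDD 35 → minimum 35.

35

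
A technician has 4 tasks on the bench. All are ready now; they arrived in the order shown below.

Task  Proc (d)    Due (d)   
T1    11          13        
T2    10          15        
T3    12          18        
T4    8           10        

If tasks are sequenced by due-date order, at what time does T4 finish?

EDD (increasing due date): T4 T1 T2 T3.
T4: 0→8

8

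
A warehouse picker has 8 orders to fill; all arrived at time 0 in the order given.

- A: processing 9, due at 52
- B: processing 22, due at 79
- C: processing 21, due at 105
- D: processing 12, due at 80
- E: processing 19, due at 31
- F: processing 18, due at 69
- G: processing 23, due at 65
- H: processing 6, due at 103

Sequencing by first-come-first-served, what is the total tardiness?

FIFO (arrival order): A B C D E F G H.
A: 0→9, due 52, tardiness 0
B: 9→31, due 79, tardiness 0
C: 31→52, due 105, tardiness 0
D: 52→64, due 80, tardiness 0
E: 64→83, due 31, tardiness 52
F: 83→101, due 69, tardiness 32
G: 101→124, due 65, tardiness 59
H: 124→130, due 103, tardiness 27
Sum = 0+0+0+0+52+32+59+27 = 170.

170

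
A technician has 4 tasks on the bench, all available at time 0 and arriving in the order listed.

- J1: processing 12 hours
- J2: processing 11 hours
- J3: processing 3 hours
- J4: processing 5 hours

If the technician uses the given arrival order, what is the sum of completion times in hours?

FIFO (arrival order): J1 J2 J3 J4.
J1: 0→12
J2: 12→23
J3: 23→26
J4: 26→31
Sum = 12+23+26+31 = 92.

92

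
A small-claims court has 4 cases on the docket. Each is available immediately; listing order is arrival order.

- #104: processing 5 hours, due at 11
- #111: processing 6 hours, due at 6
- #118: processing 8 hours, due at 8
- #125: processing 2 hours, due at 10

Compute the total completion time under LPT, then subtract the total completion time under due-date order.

5

LPT (decreasing processing time): #118 #111 #104 #125.
#118: 0→8
#111: 8→14
#104: 14→19
#125: 19→21
Sum = 8+14+19+21 = 62.
EDD (increasing due date): #111 #118 #125 #104.
#111: 0→6
#118: 6→14
#125: 14→16
#104: 16→21
Sum = 6+14+16+21 = 57.
Difference = 62 − 57 = 5.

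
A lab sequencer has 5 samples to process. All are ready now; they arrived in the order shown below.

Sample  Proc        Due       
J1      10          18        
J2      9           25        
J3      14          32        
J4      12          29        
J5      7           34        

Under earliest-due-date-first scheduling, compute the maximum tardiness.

18

EDD (increasing due date): J1 J2 J4 J3 J5.
J1: 0→10, due 18, tardiness 0
J2: 10→19, due 25, tardiness 0
J4: 19→31, due 29, tardiness 2
J3: 31→45, due 32, tardiness 13
J5: 45→52, due 34, tardiness 18
Maximum = 18.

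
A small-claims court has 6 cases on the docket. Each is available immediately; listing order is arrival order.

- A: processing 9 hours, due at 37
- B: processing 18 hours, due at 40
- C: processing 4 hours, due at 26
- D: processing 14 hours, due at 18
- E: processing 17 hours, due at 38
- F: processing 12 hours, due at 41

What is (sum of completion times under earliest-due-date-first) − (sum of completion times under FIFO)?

-9

EDD (increasing due date): D C A E B F.
D: 0→14
C: 14→18
A: 18→27
E: 27→44
B: 44→62
F: 62→74
Sum = 14+18+27+44+62+74 = 239.
FIFO (arrival order): A B C D E F.
A: 0→9
B: 9→27
C: 27→31
D: 31→45
E: 45→62
F: 62→74
Sum = 9+27+31+45+62+74 = 248.
Difference = 239 − 248 = -9.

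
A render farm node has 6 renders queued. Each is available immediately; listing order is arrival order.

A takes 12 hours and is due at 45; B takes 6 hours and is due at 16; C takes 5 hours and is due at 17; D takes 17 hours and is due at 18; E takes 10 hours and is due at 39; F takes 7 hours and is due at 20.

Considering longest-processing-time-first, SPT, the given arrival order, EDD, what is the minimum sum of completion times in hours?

LPT (decreasing processing time): D A E F B C.
D: 0→17
A: 17→29
E: 29→39
F: 39→46
B: 46→52
C: 52→57
Sum = 17+29+39+46+52+57 = 240.
SPT (increasing processing time): C B F E A D.
C: 0→5
B: 5→11
F: 11→18
E: 18→28
A: 28→40
D: 40→57
Sum = 5+11+18+28+40+57 = 159.
FIFO (arrival order): A B C D E F.
A: 0→12
B: 12→18
C: 18→23
D: 23→40
E: 40→50
F: 50→57
Sum = 12+18+23+40+50+57 = 200.
EDD (increasing due date): B C D F E A.
B: 0→6
C: 6→11
D: 11→28
F: 28→35
E: 35→45
A: 45→57
Sum = 6+11+28+35+45+57 = 182.
LPT 240, SPT 159, FIFO 200, EDD 182 → minimum 159.

159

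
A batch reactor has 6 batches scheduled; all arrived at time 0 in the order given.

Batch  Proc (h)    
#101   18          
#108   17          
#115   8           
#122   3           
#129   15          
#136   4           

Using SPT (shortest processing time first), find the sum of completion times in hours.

167

SPT (increasing processing time): #122 #136 #115 #129 #108 #101.
#122: 0→3
#136: 3→7
#115: 7→15
#129: 15→30
#108: 30→47
#101: 47→65
Sum = 3+7+15+30+47+65 = 167.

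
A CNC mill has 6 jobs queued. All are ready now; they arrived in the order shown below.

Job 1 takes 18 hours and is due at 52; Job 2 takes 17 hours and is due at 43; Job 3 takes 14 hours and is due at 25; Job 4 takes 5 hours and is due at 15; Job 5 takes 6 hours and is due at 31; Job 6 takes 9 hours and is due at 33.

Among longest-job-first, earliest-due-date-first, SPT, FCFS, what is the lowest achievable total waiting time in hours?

121

LPT (decreasing processing time): Job 1 Job 2 Job 3 Job 6 Job 5 Job 4.
Job 1: waits 0, runs 0→18
Job 2: waits 18, runs 18→35
Job 3: waits 35, runs 35→49
Job 6: waits 49, runs 49→58
Job 5: waits 58, runs 58→64
Job 4: waits 64, runs 64→69
Sum = 0+18+35+49+58+64 = 224.
EDD (increasing due date): Job 4 Job 3 Job 5 Job 6 Job 2 Job 1.
Job 4: waits 0, runs 0→5
Job 3: waits 5, runs 5→19
Job 5: waits 19, runs 19→25
Job 6: waits 25, runs 25→34
Job 2: waits 34, runs 34→51
Job 1: waits 51, runs 51→69
Sum = 0+5+19+25+34+51 = 134.
SPT (increasing processing time): Job 4 Job 5 Job 6 Job 3 Job 2 Job 1.
Job 4: waits 0, runs 0→5
Job 5: waits 5, runs 5→11
Job 6: waits 11, runs 11→20
Job 3: waits 20, runs 20→34
Job 2: waits 34, runs 34→51
Job 1: waits 51, runs 51→69
Sum = 0+5+11+20+34+51 = 121.
FIFO (arrival order): Job 1 Job 2 Job 3 Job 4 Job 5 Job 6.
Job 1: waits 0, runs 0→18
Job 2: waits 18, runs 18→35
Job 3: waits 35, runs 35→49
Job 4: waits 49, runs 49→54
Job 5: waits 54, runs 54→60
Job 6: waits 60, runs 60→69
Sum = 0+18+35+49+54+60 = 216.
LPT 224, EDD 134, SPT 121, FIFO 216 → minimum 121.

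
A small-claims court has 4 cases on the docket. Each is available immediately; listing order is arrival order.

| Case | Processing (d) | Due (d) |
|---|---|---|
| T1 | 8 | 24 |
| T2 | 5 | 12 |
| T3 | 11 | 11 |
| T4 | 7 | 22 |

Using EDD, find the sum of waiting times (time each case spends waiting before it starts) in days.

EDD (increasing due date): T3 T2 T4 T1.
T3: waits 0, runs 0→11
T2: waits 11, runs 11→16
T4: waits 16, runs 16→23
T1: waits 23, runs 23→31
Sum = 0+11+16+23 = 50.

50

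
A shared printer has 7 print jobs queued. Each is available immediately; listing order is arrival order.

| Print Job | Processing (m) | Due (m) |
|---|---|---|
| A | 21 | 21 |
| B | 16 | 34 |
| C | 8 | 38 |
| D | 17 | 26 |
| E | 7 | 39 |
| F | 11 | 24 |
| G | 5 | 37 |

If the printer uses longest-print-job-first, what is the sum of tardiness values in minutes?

LPT (decreasing processing time): A D B F C E G.
A: 0→21, due 21, tardiness 0
D: 21→38, due 26, tardiness 12
B: 38→54, due 34, tardiness 20
F: 54→65, due 24, tardiness 41
C: 65→73, due 38, tardiness 35
E: 73→80, due 39, tardiness 41
G: 80→85, due 37, tardiness 48
Sum = 0+12+20+41+35+41+48 = 197.

197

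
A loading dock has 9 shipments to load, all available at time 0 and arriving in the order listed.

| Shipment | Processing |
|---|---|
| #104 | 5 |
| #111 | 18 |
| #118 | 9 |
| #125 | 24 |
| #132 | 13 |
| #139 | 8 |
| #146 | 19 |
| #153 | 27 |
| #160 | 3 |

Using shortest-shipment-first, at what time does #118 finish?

25

SPT (increasing processing time): #160 #104 #139 #118 #132 #111 #146 #125 #153.
#160: 0→3
#104: 3→8
#139: 8→16
#118: 16→25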